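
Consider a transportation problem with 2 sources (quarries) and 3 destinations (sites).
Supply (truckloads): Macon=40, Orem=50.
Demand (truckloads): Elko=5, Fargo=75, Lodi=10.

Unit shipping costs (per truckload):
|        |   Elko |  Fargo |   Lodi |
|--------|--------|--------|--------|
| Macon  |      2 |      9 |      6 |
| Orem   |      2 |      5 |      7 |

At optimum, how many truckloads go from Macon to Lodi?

10

Solving gives:
  Macon->Elko: 5 × 2 = 10
  Macon->Fargo: 25 × 9 = 225
  Macon->Lodi: 10 × 6 = 60
  Orem->Fargo: 50 × 5 = 250
Total cost = 545.
So Macon→Lodi carries 10 truckloads.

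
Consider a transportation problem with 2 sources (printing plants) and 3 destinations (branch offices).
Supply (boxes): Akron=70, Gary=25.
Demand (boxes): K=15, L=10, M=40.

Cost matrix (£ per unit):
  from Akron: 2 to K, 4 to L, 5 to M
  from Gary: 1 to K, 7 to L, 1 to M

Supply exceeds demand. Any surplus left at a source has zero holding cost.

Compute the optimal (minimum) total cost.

170

Optimal allocation:
  Akron->K: 15 × £2 = £30
  Akron->L: 10 × £4 = £40
  Akron->M: 15 × £5 = £75
  Gary->M: 25 × £1 = £25
Total = 30 + 40 + 75 + 25 = £170.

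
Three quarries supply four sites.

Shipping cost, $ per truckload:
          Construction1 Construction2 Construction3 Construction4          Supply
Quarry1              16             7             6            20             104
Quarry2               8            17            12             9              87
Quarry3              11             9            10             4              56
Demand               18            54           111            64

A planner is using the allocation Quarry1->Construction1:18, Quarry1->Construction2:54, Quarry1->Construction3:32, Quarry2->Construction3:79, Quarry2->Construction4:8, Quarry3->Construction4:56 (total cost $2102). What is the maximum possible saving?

252

Current plan cost = 18·16 + 54·7 + 32·6 + 79·12 + 8·9 + 56·4 = $2102.
Optimal plan:
  Quarry1 to Construction2: 54 × $7 = $378
  Quarry1 to Construction3: 50 × $6 = $300
  Quarry2 to Construction1: 18 × $8 = $144
  Quarry2 to Construction3: 61 × $12 = $732
  Quarry2 to Construction4: 8 × $9 = $72
  Quarry3 to Construction4: 56 × $4 = $224
Optimal cost = $1850.
Saving = 2102 − 1850 = $252.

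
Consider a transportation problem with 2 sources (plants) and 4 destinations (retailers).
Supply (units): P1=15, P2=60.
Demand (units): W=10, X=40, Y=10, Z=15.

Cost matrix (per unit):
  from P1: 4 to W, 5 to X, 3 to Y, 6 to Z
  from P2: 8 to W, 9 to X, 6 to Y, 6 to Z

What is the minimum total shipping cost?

530

A cheapest plan:
  P1->X: 15 × 5 = 75
  P2->W: 10 × 8 = 80
  P2->X: 25 × 9 = 225
  P2->Y: 10 × 6 = 60
  P2->Z: 15 × 6 = 90
Total = 75 + 80 + 225 + 60 + 90 = 530.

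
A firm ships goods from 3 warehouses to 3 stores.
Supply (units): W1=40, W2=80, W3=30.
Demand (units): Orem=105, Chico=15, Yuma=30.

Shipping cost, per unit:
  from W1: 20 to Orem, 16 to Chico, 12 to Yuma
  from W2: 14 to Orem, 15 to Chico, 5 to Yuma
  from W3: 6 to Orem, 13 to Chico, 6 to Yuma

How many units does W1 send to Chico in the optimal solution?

Optimal shipments:
  W1->Orem: 25 × 20 = 500
  W1->Chico: 15 × 16 = 240
  W2->Orem: 50 × 14 = 700
  W2->Yuma: 30 × 5 = 150
  W3->Orem: 30 × 6 = 180
Total cost = 1770.
So W1→Chico carries 15 units.

15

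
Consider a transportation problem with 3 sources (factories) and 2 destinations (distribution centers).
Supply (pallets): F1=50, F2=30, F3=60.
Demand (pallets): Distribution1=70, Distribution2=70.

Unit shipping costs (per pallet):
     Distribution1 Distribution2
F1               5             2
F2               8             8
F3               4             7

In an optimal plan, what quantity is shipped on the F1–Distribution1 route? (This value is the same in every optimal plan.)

0

Optimal shipments:
  F1 to Distribution2: 50 × 2 = 100
  F2 to Distribution1: 10 × 8 = 80
  F2 to Distribution2: 20 × 8 = 160
  F3 to Distribution1: 60 × 4 = 240
Total cost = 580.
The route F1→Distribution1 is not used.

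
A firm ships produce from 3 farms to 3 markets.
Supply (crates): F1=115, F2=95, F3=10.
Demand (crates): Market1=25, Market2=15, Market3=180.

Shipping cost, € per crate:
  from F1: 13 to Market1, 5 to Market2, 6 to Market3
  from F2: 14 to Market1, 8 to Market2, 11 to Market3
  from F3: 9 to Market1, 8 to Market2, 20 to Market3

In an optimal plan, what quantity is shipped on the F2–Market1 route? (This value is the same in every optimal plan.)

Optimal shipments:
  F1–Market3: 115 crates
  F2–Market1: 15 crates
  F2–Market2: 15 crates
  F2–Market3: 65 crates
  F3–Market1: 10 crates
Total cost = €1825.
So F2→Market1 carries 15 crates.

15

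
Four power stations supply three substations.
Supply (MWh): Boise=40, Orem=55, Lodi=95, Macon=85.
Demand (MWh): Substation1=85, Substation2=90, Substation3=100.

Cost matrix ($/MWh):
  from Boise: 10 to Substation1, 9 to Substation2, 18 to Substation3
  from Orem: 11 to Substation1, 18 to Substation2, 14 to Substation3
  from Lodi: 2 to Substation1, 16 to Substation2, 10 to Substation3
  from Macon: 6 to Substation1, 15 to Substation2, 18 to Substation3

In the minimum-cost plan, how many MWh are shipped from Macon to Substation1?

Optimal shipments:
  Boise→Substation2: 40 × $9 = $360
  Orem→Substation3: 55 × $14 = $770
  Lodi→Substation1: 50 × $2 = $100
  Lodi→Substation3: 45 × $10 = $450
  Macon→Substation1: 35 × $6 = $210
  Macon→Substation2: 50 × $15 = $750
Total cost = $2640.
So Macon→Substation1 carries 35 MWh.

35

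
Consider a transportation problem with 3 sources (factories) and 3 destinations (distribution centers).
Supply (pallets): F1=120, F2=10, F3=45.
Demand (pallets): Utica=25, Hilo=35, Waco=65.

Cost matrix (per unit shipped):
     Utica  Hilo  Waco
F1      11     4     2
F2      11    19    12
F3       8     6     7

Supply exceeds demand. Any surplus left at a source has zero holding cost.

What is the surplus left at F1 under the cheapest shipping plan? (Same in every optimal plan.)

20

An optimal plan:
  F1→Hilo: 35 × 4 = 140
  F1→Waco: 65 × 2 = 130
  F3→Utica: 25 × 8 = 200
Total cost = 470.
F1 ships 100 of its 120, leaving 20.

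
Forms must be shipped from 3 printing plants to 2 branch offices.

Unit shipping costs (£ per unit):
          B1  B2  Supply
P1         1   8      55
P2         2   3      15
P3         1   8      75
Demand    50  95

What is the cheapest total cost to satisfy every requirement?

A cheapest plan:
  P1 to B1: 50 × £1 = £50
  P1 to B2: 5 × £8 = £40
  P2 to B2: 15 × £3 = £45
  P3 to B2: 75 × £8 = £600
Total = 50 + 40 + 45 + 600 = £735.
(Supply check: P1 ships 55; P2 ships 15; P3 ships 75.)

735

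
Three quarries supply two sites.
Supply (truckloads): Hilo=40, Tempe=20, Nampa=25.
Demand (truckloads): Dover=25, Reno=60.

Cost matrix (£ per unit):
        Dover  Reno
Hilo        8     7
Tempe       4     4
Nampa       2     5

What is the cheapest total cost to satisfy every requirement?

410

A cheapest plan:
  Hilo->Reno: 40 truckloads
  Tempe->Reno: 20 truckloads
  Nampa->Dover: 25 truckloads
Total cost = £410.
(Supply check: Hilo ships 40; Tempe ships 20; Nampa ships 25.)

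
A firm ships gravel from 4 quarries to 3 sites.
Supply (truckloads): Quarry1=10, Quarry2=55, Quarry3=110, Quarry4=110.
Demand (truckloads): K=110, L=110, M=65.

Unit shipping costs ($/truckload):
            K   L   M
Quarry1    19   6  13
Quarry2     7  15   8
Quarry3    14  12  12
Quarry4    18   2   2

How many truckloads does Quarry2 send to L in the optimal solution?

Solving gives:
  Quarry1->L: 10 × $6 = $60
  Quarry2->K: 55 × $7 = $385
  Quarry3->K: 55 × $14 = $770
  Quarry3->L: 55 × $12 = $660
  Quarry4->L: 45 × $2 = $90
  Quarry4->M: 65 × $2 = $130
Total cost = $2095.
The route Quarry2→L is not used.

0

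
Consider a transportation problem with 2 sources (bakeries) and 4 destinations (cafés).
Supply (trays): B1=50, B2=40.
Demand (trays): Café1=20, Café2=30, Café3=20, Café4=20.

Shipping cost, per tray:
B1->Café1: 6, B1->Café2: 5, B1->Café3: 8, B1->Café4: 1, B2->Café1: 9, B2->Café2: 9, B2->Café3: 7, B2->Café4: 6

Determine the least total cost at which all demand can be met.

490

Optimal allocation:
  B1->Café2: 30 × 5 = 150
  B1->Café4: 20 × 1 = 20
  B2->Café1: 20 × 9 = 180
  B2->Café3: 20 × 7 = 140
Total = 150 + 20 + 180 + 140 = 490.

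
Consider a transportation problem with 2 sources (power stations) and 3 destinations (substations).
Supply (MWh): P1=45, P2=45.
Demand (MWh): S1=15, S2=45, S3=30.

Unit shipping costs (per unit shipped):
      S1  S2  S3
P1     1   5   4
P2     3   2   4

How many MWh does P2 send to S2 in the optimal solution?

Optimal shipments:
  P1->S1: 15 × 1 = 15
  P1->S3: 30 × 4 = 120
  P2->S2: 45 × 2 = 90
Total cost = 225.
So P2→S2 carries 45 MWh.

45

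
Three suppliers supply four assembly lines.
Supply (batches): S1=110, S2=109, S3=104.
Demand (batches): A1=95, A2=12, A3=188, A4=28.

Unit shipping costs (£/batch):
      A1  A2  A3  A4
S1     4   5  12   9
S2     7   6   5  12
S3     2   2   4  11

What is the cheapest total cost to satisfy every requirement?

1491

Optimal allocation:
  S1–A1: 82 × £4 = £328
  S1–A4: 28 × £9 = £252
  S2–A3: 109 × £5 = £545
  S3–A1: 13 × £2 = £26
  S3–A2: 12 × £2 = £24
  S3–A3: 79 × £4 = £316
Total = 328 + 252 + 545 + 26 + 24 + 316 = £1491.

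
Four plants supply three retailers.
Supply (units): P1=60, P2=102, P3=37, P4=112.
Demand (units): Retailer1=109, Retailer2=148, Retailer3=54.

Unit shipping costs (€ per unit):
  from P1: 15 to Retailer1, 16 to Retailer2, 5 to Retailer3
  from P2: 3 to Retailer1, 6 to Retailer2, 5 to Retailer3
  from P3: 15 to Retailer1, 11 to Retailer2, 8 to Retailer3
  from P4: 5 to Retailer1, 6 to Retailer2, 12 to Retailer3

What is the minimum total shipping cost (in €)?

One minimum-cost allocation:
  P1–Retailer2: 6 × €16 = €96
  P1–Retailer3: 54 × €5 = €270
  P2–Retailer1: 102 × €3 = €306
  P3–Retailer2: 37 × €11 = €407
  P4–Retailer1: 7 × €5 = €35
  P4–Retailer2: 105 × €6 = €630
Total = 96 + 270 + 306 + 407 + 35 + 630 = €1744.

1744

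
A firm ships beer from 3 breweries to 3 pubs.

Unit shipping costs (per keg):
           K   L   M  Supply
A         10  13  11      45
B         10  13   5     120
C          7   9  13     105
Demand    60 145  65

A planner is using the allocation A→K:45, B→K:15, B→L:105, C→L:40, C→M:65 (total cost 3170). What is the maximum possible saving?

Current plan cost = 45·10 + 15·10 + 105·13 + 40·9 + 65·13 = 3170.
Optimal plan:
  A->K: 5 × 10 = 50
  A->L: 40 × 13 = 520
  B->K: 55 × 10 = 550
  B->M: 65 × 5 = 325
  C->L: 105 × 9 = 945
Optimal cost = 2390.
Saving = 3170 − 2390 = 780.

780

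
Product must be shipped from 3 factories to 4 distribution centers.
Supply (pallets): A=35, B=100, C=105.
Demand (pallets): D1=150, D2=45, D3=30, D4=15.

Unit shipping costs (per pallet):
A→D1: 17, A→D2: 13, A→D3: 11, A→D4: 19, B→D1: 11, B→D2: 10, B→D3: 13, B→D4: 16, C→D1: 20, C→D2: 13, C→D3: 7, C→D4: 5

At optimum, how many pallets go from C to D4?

15

Solving gives:
  A to D1: 35 × 17 = 595
  B to D1: 100 × 11 = 1100
  C to D1: 15 × 20 = 300
  C to D2: 45 × 13 = 585
  C to D3: 30 × 7 = 210
  C to D4: 15 × 5 = 75
Total cost = 2865.
So C→D4 carries 15 pallets.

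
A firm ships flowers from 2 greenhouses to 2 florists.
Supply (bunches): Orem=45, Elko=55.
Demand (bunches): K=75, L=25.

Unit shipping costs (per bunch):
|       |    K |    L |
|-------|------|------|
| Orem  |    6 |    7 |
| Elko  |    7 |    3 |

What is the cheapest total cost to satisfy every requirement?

555

A cheapest plan:
  Orem–K: 45 × 6 = 270
  Elko–K: 30 × 7 = 210
  Elko–L: 25 × 3 = 75
Total = 270 + 210 + 75 = 555.
(Supply check: Orem ships 45; Elko ships 55.)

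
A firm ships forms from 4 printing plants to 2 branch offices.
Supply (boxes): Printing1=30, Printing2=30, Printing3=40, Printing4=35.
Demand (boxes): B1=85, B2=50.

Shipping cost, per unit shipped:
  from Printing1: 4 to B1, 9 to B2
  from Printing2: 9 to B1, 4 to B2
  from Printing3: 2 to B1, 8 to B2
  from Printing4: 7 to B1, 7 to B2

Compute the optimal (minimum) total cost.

One minimum-cost allocation:
  Printing1 to B1: 30 boxes
  Printing2 to B2: 30 boxes
  Printing3 to B1: 40 boxes
  Printing4 to B1: 15 boxes
  Printing4 to B2: 20 boxes
Total cost = 565.

565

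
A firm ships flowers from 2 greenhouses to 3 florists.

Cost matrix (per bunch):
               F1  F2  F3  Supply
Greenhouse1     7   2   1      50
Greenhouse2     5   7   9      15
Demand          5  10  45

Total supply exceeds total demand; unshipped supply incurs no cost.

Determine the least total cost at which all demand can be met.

115

An optimal shipping plan:
  Greenhouse1 to F2: 5 × 2 = 10
  Greenhouse1 to F3: 45 × 1 = 45
  Greenhouse2 to F1: 5 × 5 = 25
  Greenhouse2 to F2: 5 × 7 = 35
Total = 10 + 45 + 25 + 35 = 115.
(Supply check: Greenhouse1 ships 50; Greenhouse2 ships 10.)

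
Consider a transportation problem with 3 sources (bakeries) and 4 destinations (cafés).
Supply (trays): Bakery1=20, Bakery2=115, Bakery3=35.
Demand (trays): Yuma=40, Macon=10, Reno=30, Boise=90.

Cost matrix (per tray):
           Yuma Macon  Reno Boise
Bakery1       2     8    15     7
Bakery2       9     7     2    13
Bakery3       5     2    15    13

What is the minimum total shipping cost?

1375

An optimal shipping plan:
  Bakery1->Yuma: 15 × 2 = 30
  Bakery1->Boise: 5 × 7 = 35
  Bakery2->Reno: 30 × 2 = 60
  Bakery2->Boise: 85 × 13 = 1105
  Bakery3->Yuma: 25 × 5 = 125
  Bakery3->Macon: 10 × 2 = 20
Total = 30 + 35 + 60 + 1105 + 125 + 20 = 1375.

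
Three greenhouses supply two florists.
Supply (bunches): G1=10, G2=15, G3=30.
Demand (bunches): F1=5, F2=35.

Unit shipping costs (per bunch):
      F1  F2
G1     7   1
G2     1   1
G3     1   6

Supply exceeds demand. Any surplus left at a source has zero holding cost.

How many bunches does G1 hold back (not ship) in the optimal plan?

0

Minimum-cost shipments:
  G1->F2: 10 × 1 = 10
  G2->F2: 15 × 1 = 15
  G3->F1: 5 × 1 = 5
  G3->F2: 10 × 6 = 60
Total cost = 90.
G1 ships 10 of its 10, leaving 0.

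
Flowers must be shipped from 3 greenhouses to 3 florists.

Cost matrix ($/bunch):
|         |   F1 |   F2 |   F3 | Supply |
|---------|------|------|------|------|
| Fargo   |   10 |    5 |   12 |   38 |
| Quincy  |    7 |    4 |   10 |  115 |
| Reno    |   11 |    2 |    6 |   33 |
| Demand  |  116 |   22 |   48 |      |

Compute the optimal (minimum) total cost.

A cheapest plan:
  Fargo–F1: 1 bunches
  Fargo–F2: 22 bunches
  Fargo–F3: 15 bunches
  Quincy–F1: 115 bunches
  Reno–F3: 33 bunches
Total cost = $1303.
(Supply check: Fargo ships 38; Quincy ships 115; Reno ships 33.)

1303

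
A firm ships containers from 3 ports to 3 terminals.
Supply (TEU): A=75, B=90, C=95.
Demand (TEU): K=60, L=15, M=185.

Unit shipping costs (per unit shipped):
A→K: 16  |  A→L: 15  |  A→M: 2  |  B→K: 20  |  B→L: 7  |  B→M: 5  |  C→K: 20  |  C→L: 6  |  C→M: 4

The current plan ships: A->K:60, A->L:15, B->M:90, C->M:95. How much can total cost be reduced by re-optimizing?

165

Current plan cost = 60·16 + 15·15 + 90·5 + 95·4 = 2015.
Optimal plan:
  A->K: 60 × 16 = 960
  A->M: 15 × 2 = 30
  B->M: 90 × 5 = 450
  C->L: 15 × 6 = 90
  C->M: 80 × 4 = 320
Optimal cost = 1850.
Saving = 2015 − 1850 = 165.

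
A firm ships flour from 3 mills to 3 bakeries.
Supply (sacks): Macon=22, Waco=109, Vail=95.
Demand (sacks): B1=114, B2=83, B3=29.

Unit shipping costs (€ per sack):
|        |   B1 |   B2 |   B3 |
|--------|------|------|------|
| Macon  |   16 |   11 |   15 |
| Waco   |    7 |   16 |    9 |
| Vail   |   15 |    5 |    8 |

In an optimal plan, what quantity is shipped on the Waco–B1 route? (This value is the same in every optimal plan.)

109

Solving gives:
  Macon->B1: 5 × €16 = €80
  Macon->B2: 17 × €11 = €187
  Waco->B1: 109 × €7 = €763
  Vail->B2: 66 × €5 = €330
  Vail->B3: 29 × €8 = €232
Total cost = €1592.
So Waco→B1 carries 109 sacks.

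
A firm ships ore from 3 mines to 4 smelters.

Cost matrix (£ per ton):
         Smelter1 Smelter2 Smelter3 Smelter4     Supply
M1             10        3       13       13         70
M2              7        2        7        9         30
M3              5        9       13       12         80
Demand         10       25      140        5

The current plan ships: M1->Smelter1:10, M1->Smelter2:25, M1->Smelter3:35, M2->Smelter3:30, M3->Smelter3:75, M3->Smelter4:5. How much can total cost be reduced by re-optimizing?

Current plan cost = 10·10 + 25·3 + 35·13 + 30·7 + 75·13 + 5·12 = £1875.
Optimal plan:
  M1–Smelter2: 25 tons
  M1–Smelter3: 45 tons
  M2–Smelter3: 30 tons
  M3–Smelter1: 10 tons
  M3–Smelter3: 65 tons
  M3–Smelter4: 5 tons
Optimal cost = £1825.
Saving = 1875 − 1825 = £50.

50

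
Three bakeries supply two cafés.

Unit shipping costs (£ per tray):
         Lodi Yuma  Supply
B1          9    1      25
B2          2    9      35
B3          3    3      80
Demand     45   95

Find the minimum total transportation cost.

One minimum-cost allocation:
  B1 to Yuma: 25 × £1 = £25
  B2 to Lodi: 35 × £2 = £70
  B3 to Lodi: 10 × £3 = £30
  B3 to Yuma: 70 × £3 = £210
Total = 25 + 70 + 30 + 210 = £335.

335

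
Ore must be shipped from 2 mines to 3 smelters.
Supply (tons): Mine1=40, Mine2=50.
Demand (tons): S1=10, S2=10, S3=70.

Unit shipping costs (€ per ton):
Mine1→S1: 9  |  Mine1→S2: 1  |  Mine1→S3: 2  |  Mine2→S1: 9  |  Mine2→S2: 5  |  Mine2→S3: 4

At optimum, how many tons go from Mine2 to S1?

Optimal shipments:
  Mine1->S2: 10 × €1 = €10
  Mine1->S3: 30 × €2 = €60
  Mine2->S1: 10 × €9 = €90
  Mine2->S3: 40 × €4 = €160
Total cost = €320.
So Mine2→S1 carries 10 tons.

10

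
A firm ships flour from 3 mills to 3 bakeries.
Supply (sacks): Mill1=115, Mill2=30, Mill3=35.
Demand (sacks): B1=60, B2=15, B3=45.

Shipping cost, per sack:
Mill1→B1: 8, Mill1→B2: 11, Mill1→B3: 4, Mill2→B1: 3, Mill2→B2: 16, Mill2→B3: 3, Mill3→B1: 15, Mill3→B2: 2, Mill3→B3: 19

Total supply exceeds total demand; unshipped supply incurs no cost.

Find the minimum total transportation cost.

An optimal shipping plan:
  Mill1–B1: 30 sacks
  Mill1–B3: 45 sacks
  Mill2–B1: 30 sacks
  Mill3–B2: 15 sacks
Total cost = 540.
(Supply check: Mill1 ships 75; Mill2 ships 30; Mill3 ships 15.)

540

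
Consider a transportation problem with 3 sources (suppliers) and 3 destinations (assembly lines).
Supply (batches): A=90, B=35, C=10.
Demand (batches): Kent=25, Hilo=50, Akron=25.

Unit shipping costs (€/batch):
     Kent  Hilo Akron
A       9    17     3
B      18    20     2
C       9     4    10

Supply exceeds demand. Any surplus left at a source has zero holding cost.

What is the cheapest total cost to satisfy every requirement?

995

One minimum-cost allocation:
  A–Kent: 25 × €9 = €225
  A–Hilo: 40 × €17 = €680
  B–Akron: 25 × €2 = €50
  C–Hilo: 10 × €4 = €40
Total = 225 + 680 + 50 + 40 = €995.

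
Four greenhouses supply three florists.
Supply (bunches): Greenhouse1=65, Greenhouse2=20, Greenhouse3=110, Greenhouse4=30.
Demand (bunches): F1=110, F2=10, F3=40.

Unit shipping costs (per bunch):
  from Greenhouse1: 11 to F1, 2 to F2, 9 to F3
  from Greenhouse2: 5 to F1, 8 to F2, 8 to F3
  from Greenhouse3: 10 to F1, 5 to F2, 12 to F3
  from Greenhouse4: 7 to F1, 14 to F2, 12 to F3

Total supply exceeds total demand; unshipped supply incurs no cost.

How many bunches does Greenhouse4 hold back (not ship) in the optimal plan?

An optimal plan:
  Greenhouse1→F2: 10 × 2 = 20
  Greenhouse1→F3: 40 × 9 = 360
  Greenhouse2→F1: 20 × 5 = 100
  Greenhouse3→F1: 60 × 10 = 600
  Greenhouse4→F1: 30 × 7 = 210
Total cost = 1290.
Greenhouse4 ships 30 of its 30, leaving 0.

0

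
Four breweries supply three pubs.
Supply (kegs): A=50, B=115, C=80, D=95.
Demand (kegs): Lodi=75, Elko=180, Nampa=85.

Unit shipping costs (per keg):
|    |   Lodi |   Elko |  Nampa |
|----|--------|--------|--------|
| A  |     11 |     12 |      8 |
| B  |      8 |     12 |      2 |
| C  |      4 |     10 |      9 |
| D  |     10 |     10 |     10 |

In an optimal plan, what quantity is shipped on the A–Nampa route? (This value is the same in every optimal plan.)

0

Solving gives:
  A->Elko: 50 × 12 = 600
  B->Elko: 30 × 12 = 360
  B->Nampa: 85 × 2 = 170
  C->Lodi: 75 × 4 = 300
  C->Elko: 5 × 10 = 50
  D->Elko: 95 × 10 = 950
Total cost = 2430.
The route A→Nampa is not used.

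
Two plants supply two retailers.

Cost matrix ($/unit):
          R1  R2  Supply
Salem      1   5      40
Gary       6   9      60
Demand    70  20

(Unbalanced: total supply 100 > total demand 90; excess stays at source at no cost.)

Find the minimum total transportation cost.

One minimum-cost allocation:
  Salem->R1: 40 × $1 = $40
  Gary->R1: 30 × $6 = $180
  Gary->R2: 20 × $9 = $180
Total = 40 + 180 + 180 = $400.

400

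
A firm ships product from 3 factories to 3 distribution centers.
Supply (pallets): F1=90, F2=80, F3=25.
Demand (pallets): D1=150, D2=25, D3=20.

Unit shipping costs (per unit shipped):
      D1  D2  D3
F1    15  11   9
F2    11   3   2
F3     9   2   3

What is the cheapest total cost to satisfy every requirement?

2075

One minimum-cost allocation:
  F1→D1: 90 × 15 = 1350
  F2→D1: 35 × 11 = 385
  F2→D2: 25 × 3 = 75
  F2→D3: 20 × 2 = 40
  F3→D1: 25 × 9 = 225
Total = 1350 + 385 + 75 + 40 + 225 = 2075.
(Supply check: F1 ships 90; F2 ships 80; F3 ships 25.)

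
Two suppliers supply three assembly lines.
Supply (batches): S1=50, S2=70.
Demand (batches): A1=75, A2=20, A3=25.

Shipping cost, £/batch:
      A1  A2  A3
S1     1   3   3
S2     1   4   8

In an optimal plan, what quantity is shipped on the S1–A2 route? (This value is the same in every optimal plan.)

Solving gives:
  S1->A1: 5 × £1 = £5
  S1->A2: 20 × £3 = £60
  S1->A3: 25 × £3 = £75
  S2->A1: 70 × £1 = £70
Total cost = £210.
So S1→A2 carries 20 batches.

20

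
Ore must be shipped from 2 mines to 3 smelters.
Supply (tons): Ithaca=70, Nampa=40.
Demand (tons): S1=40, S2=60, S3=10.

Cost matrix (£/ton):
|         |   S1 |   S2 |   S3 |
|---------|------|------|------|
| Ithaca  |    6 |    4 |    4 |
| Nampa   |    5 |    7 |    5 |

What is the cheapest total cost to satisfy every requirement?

One minimum-cost allocation:
  Ithaca–S2: 60 tons
  Ithaca–S3: 10 tons
  Nampa–S1: 40 tons
Total cost = £480.

480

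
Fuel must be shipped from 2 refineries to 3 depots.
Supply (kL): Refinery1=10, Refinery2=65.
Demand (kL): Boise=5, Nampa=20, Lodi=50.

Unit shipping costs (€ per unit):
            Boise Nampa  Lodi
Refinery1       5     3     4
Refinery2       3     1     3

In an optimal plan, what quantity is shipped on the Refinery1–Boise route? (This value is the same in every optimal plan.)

The minimum-cost plan:
  Refinery1->Lodi: 10 × €4 = €40
  Refinery2->Boise: 5 × €3 = €15
  Refinery2->Nampa: 20 × €1 = €20
  Refinery2->Lodi: 40 × €3 = €120
Total cost = €195.
The route Refinery1→Boise is not used.

0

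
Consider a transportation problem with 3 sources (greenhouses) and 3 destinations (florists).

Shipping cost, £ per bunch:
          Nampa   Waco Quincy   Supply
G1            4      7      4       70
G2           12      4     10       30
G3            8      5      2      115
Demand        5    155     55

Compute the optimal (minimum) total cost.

1005

An optimal shipping plan:
  G1->Nampa: 5 × £4 = £20
  G1->Waco: 65 × £7 = £455
  G2->Waco: 30 × £4 = £120
  G3->Waco: 60 × £5 = £300
  G3->Quincy: 55 × £2 = £110
Total = 20 + 455 + 120 + 300 + 110 = £1005.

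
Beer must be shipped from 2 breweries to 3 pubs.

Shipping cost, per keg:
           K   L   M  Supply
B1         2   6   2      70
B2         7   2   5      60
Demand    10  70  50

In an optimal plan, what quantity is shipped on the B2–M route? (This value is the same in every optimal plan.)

Optimal shipments:
  B1->K: 10 × 2 = 20
  B1->L: 10 × 6 = 60
  B1->M: 50 × 2 = 100
  B2->L: 60 × 2 = 120
Total cost = 300.
The route B2→M is not used.

0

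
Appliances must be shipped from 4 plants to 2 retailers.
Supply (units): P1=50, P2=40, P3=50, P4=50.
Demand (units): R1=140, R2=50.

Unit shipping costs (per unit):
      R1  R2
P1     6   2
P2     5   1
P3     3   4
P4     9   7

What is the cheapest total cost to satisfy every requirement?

One minimum-cost allocation:
  P1–R1: 40 × 6 = 240
  P1–R2: 10 × 2 = 20
  P2–R2: 40 × 1 = 40
  P3–R1: 50 × 3 = 150
  P4–R1: 50 × 9 = 450
Total = 240 + 20 + 40 + 150 + 450 = 900.

900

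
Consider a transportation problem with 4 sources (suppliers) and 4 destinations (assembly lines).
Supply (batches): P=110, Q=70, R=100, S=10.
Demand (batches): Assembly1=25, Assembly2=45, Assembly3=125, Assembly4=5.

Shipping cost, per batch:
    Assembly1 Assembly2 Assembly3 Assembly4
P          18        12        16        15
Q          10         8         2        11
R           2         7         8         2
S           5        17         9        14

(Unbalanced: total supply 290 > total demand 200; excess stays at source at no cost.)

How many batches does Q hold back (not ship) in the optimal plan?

0

Minimum-cost shipments:
  P→Assembly2: 20 × 12 = 240
  Q→Assembly3: 70 × 2 = 140
  R→Assembly1: 25 × 2 = 50
  R→Assembly2: 25 × 7 = 175
  R→Assembly3: 45 × 8 = 360
  R→Assembly4: 5 × 2 = 10
  S→Assembly3: 10 × 9 = 90
Total cost = 1065.
Q ships 70 of its 70, leaving 0.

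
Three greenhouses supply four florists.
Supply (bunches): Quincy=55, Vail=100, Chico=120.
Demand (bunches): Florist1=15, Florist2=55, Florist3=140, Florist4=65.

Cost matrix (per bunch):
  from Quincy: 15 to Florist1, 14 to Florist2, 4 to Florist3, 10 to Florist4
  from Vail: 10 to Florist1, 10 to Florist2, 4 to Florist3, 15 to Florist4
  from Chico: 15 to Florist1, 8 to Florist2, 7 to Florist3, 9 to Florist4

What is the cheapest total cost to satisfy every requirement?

Optimal allocation:
  Quincy→Florist3: 55 × 4 = 220
  Vail→Florist1: 15 × 10 = 150
  Vail→Florist3: 85 × 4 = 340
  Chico→Florist2: 55 × 8 = 440
  Chico→Florist4: 65 × 9 = 585
Total = 220 + 150 + 340 + 440 + 585 = 1735.
(Supply check: Quincy ships 55; Vail ships 100; Chico ships 120.)

1735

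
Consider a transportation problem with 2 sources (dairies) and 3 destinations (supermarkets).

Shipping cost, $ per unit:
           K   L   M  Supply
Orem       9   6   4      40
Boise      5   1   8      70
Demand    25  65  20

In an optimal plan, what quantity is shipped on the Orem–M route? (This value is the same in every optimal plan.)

The minimum-cost plan:
  Orem to K: 20 × $9 = $180
  Orem to M: 20 × $4 = $80
  Boise to K: 5 × $5 = $25
  Boise to L: 65 × $1 = $65
Total cost = $350.
So Orem→M carries 20 crates.

20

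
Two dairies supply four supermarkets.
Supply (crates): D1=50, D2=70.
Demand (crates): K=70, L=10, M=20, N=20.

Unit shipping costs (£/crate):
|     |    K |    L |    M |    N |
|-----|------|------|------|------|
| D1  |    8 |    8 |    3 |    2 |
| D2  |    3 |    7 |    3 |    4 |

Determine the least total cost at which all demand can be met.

390

An optimal shipping plan:
  D1–L: 10 × £8 = £80
  D1–M: 20 × £3 = £60
  D1–N: 20 × £2 = £40
  D2–K: 70 × £3 = £210
Total = 80 + 60 + 40 + 210 = £390.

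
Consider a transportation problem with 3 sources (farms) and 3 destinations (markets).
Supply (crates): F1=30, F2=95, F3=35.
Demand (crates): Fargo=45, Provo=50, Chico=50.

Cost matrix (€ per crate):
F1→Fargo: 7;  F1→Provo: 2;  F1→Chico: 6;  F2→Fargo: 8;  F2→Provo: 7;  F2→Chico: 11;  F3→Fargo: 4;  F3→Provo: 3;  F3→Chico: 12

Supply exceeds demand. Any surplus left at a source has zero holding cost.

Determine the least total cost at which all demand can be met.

One minimum-cost allocation:
  F1–Provo: 30 × €2 = €60
  F2–Fargo: 10 × €8 = €80
  F2–Provo: 20 × €7 = €140
  F2–Chico: 50 × €11 = €550
  F3–Fargo: 35 × €4 = €140
Total = 60 + 80 + 140 + 550 + 140 = €970.

970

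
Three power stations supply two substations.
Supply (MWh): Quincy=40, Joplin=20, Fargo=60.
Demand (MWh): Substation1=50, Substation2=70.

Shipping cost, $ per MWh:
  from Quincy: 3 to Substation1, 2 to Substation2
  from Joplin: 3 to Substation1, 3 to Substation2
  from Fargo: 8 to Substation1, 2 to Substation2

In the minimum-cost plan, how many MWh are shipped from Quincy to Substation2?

10

The minimum-cost plan:
  Quincy→Substation1: 30 × $3 = $90
  Quincy→Substation2: 10 × $2 = $20
  Joplin→Substation1: 20 × $3 = $60
  Fargo→Substation2: 60 × $2 = $120
Total cost = $290.
So Quincy→Substation2 carries 10 MWh.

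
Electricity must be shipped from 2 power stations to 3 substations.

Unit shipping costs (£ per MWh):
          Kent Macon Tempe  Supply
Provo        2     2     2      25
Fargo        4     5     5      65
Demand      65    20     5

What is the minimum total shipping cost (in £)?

A cheapest plan:
  Provo to Macon: 20 MWh
  Provo to Tempe: 5 MWh
  Fargo to Kent: 65 MWh
Total cost = £310.

310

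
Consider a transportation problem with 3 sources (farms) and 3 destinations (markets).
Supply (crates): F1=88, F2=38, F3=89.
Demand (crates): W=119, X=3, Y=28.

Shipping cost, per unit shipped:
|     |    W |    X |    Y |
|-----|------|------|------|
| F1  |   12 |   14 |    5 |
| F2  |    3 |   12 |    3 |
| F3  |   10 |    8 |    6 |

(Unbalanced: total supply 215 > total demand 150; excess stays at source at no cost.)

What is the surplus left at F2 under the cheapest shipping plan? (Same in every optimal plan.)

An optimal plan:
  F1->Y: 28 crates
  F2->W: 38 crates
  F3->W: 81 crates
  F3->X: 3 crates
Total cost = 1088.
F2 ships 38 of its 38, leaving 0.

0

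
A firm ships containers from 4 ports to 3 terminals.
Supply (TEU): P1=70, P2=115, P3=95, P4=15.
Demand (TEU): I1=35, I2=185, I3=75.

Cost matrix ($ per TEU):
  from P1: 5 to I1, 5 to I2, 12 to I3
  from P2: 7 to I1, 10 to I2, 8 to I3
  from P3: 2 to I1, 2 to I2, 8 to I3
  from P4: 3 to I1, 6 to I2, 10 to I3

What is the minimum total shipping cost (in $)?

1525

One minimum-cost allocation:
  P1→I2: 70 TEU
  P2→I1: 20 TEU
  P2→I2: 20 TEU
  P2→I3: 75 TEU
  P3→I2: 95 TEU
  P4→I1: 15 TEU
Total cost = $1525.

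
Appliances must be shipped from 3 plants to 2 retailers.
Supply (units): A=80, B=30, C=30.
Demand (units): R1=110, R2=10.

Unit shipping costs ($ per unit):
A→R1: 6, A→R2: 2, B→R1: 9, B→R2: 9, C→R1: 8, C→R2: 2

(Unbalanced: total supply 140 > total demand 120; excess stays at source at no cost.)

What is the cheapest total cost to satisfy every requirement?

An optimal shipping plan:
  A→R1: 80 × $6 = $480
  B→R1: 10 × $9 = $90
  C→R1: 20 × $8 = $160
  C→R2: 10 × $2 = $20
Total = 480 + 90 + 160 + 20 = $750.

750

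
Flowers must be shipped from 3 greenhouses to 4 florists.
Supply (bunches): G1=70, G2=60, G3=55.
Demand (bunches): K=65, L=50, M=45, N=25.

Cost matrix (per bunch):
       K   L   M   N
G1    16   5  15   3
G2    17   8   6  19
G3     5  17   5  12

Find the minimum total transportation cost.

1055

A cheapest plan:
  G1–L: 45 × 5 = 225
  G1–N: 25 × 3 = 75
  G2–K: 10 × 17 = 170
  G2–L: 5 × 8 = 40
  G2–M: 45 × 6 = 270
  G3–K: 55 × 5 = 275
Total = 225 + 75 + 170 + 40 + 270 + 275 = 1055.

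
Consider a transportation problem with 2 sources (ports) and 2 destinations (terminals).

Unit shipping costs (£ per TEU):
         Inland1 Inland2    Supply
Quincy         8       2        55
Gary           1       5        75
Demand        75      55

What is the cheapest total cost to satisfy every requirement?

A cheapest plan:
  Quincy→Inland2: 55 TEU
  Gary→Inland1: 75 TEU
Total cost = £185.
(Supply check: Quincy ships 55; Gary ships 75.)

185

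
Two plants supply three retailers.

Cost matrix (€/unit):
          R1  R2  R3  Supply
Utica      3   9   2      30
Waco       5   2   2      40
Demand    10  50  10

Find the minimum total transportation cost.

A cheapest plan:
  Utica->R1: 10 units
  Utica->R2: 10 units
  Utica->R3: 10 units
  Waco->R2: 40 units
Total cost = €220.

220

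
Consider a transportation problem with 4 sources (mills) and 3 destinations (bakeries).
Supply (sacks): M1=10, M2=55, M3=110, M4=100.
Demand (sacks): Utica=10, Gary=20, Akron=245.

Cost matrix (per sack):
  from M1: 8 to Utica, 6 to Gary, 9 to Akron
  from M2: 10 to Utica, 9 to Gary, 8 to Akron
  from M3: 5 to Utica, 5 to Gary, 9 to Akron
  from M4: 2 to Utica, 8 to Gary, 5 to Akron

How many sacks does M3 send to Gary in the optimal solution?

Solving gives:
  M1->Akron: 10 sacks
  M2->Akron: 55 sacks
  M3->Utica: 10 sacks
  M3->Gary: 20 sacks
  M3->Akron: 80 sacks
  M4->Akron: 100 sacks
Total cost = 1900.
So M3→Gary carries 20 sacks.

20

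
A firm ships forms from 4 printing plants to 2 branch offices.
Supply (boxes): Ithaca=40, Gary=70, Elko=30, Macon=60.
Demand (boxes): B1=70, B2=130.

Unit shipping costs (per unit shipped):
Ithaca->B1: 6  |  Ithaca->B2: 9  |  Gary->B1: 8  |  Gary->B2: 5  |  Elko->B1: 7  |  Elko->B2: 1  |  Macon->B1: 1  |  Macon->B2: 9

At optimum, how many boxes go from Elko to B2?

The minimum-cost plan:
  Ithaca->B1: 10 × 6 = 60
  Ithaca->B2: 30 × 9 = 270
  Gary->B2: 70 × 5 = 350
  Elko->B2: 30 × 1 = 30
  Macon->B1: 60 × 1 = 60
Total cost = 770.
So Elko→B2 carries 30 boxes.

30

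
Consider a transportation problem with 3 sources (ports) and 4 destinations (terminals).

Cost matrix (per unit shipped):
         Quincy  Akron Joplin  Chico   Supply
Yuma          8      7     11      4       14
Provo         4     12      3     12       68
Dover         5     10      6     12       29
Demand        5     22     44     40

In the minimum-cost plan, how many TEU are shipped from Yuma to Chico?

14

Solving gives:
  Yuma->Chico: 14 × 4 = 56
  Provo->Quincy: 5 × 4 = 20
  Provo->Joplin: 44 × 3 = 132
  Provo->Chico: 19 × 12 = 228
  Dover->Akron: 22 × 10 = 220
  Dover->Chico: 7 × 12 = 84
Total cost = 740.
So Yuma→Chico carries 14 TEU.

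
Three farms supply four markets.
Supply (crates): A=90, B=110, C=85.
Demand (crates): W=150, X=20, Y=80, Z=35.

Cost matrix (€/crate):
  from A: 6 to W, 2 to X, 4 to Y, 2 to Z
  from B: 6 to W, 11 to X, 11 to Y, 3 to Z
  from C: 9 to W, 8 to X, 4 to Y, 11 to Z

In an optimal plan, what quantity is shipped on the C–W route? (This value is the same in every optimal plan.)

5

Solving gives:
  A→W: 35 × €6 = €210
  A→X: 20 × €2 = €40
  A→Z: 35 × €2 = €70
  B→W: 110 × €6 = €660
  C→W: 5 × €9 = €45
  C→Y: 80 × €4 = €320
Total cost = €1345.
So C→W carries 5 crates.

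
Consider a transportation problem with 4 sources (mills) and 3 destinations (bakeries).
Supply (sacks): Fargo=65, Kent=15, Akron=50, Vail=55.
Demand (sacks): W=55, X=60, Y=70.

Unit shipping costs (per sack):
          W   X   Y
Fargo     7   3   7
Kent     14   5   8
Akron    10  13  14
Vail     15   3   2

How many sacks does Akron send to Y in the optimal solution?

0

The minimum-cost plan:
  Fargo–W: 5 sacks
  Fargo–X: 60 sacks
  Kent–Y: 15 sacks
  Akron–W: 50 sacks
  Vail–Y: 55 sacks
Total cost = 945.
The route Akron→Y is not used.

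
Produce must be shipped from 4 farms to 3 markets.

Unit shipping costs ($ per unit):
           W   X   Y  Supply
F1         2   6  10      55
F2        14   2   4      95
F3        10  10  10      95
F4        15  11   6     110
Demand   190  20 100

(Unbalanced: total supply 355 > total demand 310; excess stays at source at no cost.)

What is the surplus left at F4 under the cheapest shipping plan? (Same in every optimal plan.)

Minimum-cost shipments:
  F1->W: 55 × $2 = $110
  F2->X: 20 × $2 = $40
  F2->Y: 75 × $4 = $300
  F3->W: 95 × $10 = $950
  F4->W: 40 × $15 = $600
  F4->Y: 25 × $6 = $150
Total cost = $2150.
F4 ships 65 of its 110, leaving 45.

45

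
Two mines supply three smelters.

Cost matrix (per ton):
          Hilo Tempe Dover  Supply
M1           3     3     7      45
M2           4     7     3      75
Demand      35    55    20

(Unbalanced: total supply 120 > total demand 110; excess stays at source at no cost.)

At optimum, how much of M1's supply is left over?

0

Minimum-cost shipments:
  M1 to Tempe: 45 tons
  M2 to Hilo: 35 tons
  M2 to Tempe: 10 tons
  M2 to Dover: 20 tons
Total cost = 405.
M1 ships 45 of its 45, leaving 0.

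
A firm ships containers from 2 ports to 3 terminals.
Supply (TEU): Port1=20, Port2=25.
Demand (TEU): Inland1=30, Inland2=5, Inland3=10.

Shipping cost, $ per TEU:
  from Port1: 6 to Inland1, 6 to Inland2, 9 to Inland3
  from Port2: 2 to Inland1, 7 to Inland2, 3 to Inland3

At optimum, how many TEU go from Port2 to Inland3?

Optimal shipments:
  Port1 to Inland1: 15 × $6 = $90
  Port1 to Inland2: 5 × $6 = $30
  Port2 to Inland1: 15 × $2 = $30
  Port2 to Inland3: 10 × $3 = $30
Total cost = $180.
So Port2→Inland3 carries 10 TEU.

10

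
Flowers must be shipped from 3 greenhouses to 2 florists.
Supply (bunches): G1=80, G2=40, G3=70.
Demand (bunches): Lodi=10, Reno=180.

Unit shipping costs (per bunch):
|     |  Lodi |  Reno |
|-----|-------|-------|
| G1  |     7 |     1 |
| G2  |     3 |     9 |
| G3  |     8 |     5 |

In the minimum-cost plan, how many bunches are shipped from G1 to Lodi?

0

The minimum-cost plan:
  G1->Reno: 80 bunches
  G2->Lodi: 10 bunches
  G2->Reno: 30 bunches
  G3->Reno: 70 bunches
Total cost = 730.
The route G1→Lodi is not used.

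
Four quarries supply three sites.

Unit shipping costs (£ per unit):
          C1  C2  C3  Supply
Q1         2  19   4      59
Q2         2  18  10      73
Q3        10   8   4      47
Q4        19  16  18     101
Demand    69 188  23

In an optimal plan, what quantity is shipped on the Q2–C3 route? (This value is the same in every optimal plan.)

0

Solving gives:
  Q1->C1: 36 truckloads
  Q1->C3: 23 truckloads
  Q2->C1: 33 truckloads
  Q2->C2: 40 truckloads
  Q3->C2: 47 truckloads
  Q4->C2: 101 truckloads
Total cost = £2942.
The route Q2→C3 is not used.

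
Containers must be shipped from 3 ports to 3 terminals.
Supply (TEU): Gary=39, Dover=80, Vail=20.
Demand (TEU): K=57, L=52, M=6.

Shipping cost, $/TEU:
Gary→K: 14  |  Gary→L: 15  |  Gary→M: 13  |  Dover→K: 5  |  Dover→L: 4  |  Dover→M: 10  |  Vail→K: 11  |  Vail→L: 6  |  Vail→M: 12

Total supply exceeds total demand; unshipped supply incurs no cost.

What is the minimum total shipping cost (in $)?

692

A cheapest plan:
  Gary–K: 9 × $14 = $126
  Gary–M: 6 × $13 = $78
  Dover–K: 48 × $5 = $240
  Dover–L: 32 × $4 = $128
  Vail–L: 20 × $6 = $120
Total = 126 + 78 + 240 + 128 + 120 = $692.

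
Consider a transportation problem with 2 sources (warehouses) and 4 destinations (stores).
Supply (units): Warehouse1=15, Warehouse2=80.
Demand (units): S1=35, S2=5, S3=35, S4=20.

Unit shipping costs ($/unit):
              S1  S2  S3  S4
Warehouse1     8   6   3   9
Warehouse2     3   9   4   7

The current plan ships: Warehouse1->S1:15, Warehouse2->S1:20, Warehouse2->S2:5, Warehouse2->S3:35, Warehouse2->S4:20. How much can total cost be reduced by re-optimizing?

Current plan cost = 15·8 + 20·3 + 5·9 + 35·4 + 20·7 = $505.
Optimal plan:
  Warehouse1–S2: 5 × $6 = $30
  Warehouse1–S3: 10 × $3 = $30
  Warehouse2–S1: 35 × $3 = $105
  Warehouse2–S3: 25 × $4 = $100
  Warehouse2–S4: 20 × $7 = $140
Optimal cost = $405.
Saving = 505 − 405 = $100.

100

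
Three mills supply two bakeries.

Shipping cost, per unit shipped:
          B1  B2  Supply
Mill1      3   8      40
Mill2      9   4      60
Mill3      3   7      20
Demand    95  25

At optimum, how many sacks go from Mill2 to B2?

The minimum-cost plan:
  Mill1 to B1: 40 × 3 = 120
  Mill2 to B1: 35 × 9 = 315
  Mill2 to B2: 25 × 4 = 100
  Mill3 to B1: 20 × 3 = 60
Total cost = 595.
So Mill2→B2 carries 25 sacks.

25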